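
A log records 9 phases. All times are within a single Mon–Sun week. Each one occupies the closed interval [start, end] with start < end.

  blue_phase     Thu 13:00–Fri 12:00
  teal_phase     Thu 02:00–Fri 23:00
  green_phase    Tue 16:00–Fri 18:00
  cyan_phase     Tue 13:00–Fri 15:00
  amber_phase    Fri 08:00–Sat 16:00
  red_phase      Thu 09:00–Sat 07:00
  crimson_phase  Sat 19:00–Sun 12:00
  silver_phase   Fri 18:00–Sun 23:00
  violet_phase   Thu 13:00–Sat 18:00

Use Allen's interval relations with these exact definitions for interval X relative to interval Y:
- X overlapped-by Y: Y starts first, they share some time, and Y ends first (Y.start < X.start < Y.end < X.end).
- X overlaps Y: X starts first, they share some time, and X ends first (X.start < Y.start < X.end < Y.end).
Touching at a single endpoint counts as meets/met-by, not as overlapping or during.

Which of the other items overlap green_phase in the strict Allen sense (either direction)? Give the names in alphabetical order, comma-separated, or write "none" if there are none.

Target green_phase = [Tue 16:00, Fri 18:00].
amber_phase [Fri 08:00, Sat 16:00] → overlapped-by → yes.
blue_phase [Thu 13:00, Fri 12:00] → during → no.
crimson_phase [Sat 19:00, Sun 12:00] → after → no.
cyan_phase [Tue 13:00, Fri 15:00] → overlaps → yes.
red_phase [Thu 09:00, Sat 07:00] → overlapped-by → yes.
silver_phase [Fri 18:00, Sun 23:00] → met-by → no.
teal_phase [Thu 02:00, Fri 23:00] → overlapped-by → yes.
violet_phase [Thu 13:00, Sat 18:00] → overlapped-by → yes.
Result: amber_phase, cyan_phase, red_phase, teal_phase, violet_phase.

amber_phase, cyan_phase, red_phase, teal_phase, violet_phase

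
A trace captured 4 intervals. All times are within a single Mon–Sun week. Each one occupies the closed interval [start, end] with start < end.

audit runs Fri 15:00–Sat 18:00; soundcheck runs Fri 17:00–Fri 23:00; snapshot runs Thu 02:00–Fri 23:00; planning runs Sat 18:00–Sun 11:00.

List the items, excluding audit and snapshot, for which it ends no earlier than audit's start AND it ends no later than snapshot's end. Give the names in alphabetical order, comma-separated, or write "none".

Conditions: its end is no earlier than audit's start (X.end >= Fri 15:00) AND its end is no later than snapshot's end (X.end <= Fri 23:00).
planning: end Sun 11:00 >= Fri 15:00? ✓; end Sun 11:00 <= Fri 23:00? ✗ → no.
soundcheck: end Fri 23:00 >= Fri 15:00? ✓; end Fri 23:00 <= Fri 23:00? ✓ → yes.
Result: soundcheck.

soundcheck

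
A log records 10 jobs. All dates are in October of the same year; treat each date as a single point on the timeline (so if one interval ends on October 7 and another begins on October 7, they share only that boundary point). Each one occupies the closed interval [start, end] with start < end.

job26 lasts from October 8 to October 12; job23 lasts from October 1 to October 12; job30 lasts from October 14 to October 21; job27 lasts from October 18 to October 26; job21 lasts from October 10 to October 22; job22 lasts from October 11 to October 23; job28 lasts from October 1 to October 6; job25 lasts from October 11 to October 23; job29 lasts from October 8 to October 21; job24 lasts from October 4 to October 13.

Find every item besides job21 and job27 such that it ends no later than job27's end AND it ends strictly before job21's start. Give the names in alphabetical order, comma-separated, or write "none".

job28

Conditions: its end is no later than job27's end (X.end <= October 26) AND its end is strictly before job21's start (X.end < October 10).
job22: end October 23 <= October 26? ✓; end October 23 < October 10? ✗ → no.
job23: end October 12 <= October 26? ✓; end October 12 < October 10? ✗ → no.
job24: end October 13 <= October 26? ✓; end October 13 < October 10? ✗ → no.
job25: end October 23 <= October 26? ✓; end October 23 < October 10? ✗ → no.
job26: end October 12 <= October 26? ✓; end October 12 < October 10? ✗ → no.
job28: end October 6 <= October 26? ✓; end October 6 < October 10? ✓ → yes.
job29: end October 21 <= October 26? ✓; end October 21 < October 10? ✗ → no.
job30: end October 21 <= October 26? ✓; end October 21 < October 10? ✗ → no.
Result: job28.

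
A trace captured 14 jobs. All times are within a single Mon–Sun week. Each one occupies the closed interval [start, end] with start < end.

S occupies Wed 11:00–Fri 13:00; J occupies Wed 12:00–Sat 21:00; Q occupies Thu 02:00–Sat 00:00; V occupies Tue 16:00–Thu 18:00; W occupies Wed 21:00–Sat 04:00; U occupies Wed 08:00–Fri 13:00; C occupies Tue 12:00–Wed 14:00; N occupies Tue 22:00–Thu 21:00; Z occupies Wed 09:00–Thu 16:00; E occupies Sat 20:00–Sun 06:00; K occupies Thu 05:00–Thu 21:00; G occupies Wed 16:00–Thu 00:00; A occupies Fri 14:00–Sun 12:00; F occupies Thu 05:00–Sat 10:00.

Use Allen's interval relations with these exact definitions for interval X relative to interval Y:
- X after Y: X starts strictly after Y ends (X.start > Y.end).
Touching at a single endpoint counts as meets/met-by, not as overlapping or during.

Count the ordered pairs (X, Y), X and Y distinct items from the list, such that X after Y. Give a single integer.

Checking all 182 ordered pairs for relation 'after'; matching pairs in alphabetical order:
(A, C): A after C ✓
(A, G): A after G ✓
(A, K): A after K ✓
(A, N): A after N ✓
(A, S): A after S ✓
(A, U): A after U ✓
(A, V): A after V ✓
(A, Z): A after Z ✓
(E, C): E after C ✓
(E, F): E after F ✓
(E, G): E after G ✓
(E, K): E after K ✓
(E, N): E after N ✓
(E, Q): E after Q ✓
(E, S): E after S ✓
(E, U): E after U ✓
(E, V): E after V ✓
(E, W): E after W ✓
(E, Z): E after Z ✓
(F, C): F after C ✓
(F, G): F after G ✓
(G, C): G after C ✓
(K, C): K after C ✓
(K, G): K after G ✓
... plus 3 further pairs not listed.
Count: 27.

27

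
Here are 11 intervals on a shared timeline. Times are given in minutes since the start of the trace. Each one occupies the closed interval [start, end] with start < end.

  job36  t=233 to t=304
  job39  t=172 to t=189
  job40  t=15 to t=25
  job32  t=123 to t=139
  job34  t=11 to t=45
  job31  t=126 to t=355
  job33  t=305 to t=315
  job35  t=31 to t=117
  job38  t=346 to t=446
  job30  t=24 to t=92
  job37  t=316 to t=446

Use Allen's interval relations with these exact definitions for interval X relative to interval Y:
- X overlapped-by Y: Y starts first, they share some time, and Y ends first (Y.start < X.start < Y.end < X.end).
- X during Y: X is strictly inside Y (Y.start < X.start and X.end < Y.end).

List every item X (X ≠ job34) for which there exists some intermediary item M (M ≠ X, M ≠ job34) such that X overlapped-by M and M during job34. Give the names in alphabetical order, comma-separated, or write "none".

job30

Target job34 = [t=11, t=45].
Intermediaries M with M during job34: job40.
Via job40 — items with X overlapped-by job40: job30.
Union: job30.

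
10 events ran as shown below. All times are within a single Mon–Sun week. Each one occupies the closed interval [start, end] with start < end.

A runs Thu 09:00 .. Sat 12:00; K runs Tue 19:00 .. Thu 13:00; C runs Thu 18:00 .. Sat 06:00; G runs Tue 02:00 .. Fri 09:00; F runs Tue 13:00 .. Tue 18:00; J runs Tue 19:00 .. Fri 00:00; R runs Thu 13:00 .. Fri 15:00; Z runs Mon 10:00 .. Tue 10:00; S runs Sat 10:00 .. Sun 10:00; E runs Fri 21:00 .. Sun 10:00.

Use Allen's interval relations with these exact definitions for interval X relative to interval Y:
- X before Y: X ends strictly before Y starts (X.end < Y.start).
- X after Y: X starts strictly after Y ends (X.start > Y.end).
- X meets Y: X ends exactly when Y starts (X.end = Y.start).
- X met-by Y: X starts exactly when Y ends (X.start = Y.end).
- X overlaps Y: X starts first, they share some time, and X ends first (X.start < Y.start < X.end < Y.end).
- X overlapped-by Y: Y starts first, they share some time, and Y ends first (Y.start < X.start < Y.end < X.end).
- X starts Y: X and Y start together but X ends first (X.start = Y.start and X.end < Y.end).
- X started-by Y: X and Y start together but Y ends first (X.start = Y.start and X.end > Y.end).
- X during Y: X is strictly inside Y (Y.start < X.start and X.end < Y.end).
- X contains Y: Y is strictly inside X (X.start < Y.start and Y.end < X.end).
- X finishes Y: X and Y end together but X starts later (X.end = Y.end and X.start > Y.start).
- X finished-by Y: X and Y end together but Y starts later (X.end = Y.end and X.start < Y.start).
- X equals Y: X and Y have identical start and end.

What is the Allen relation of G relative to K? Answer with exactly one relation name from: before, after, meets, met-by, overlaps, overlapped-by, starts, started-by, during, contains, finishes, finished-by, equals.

contains

G = [Tue 02:00, Fri 09:00]; K = [Tue 19:00, Thu 13:00].
Compare endpoints: G.start < K.start, G.start < K.end, G.end > K.start, G.end > K.end.
That pattern is 'contains'.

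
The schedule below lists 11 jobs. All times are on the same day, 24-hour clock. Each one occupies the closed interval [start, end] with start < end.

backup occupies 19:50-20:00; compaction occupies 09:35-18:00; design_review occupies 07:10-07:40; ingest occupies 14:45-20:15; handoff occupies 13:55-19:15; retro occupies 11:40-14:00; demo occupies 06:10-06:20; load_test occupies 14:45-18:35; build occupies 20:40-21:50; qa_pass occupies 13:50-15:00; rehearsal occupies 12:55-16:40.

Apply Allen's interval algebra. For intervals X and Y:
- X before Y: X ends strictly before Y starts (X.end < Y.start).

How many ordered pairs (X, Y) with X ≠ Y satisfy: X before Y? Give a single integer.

Checking all 110 ordered pairs for relation 'before'; matching pairs in alphabetical order:
(backup, build): backup before build ✓
(compaction, backup): compaction before backup ✓
(compaction, build): compaction before build ✓
(demo, backup): demo before backup ✓
(demo, build): demo before build ✓
(demo, compaction): demo before compaction ✓
(demo, design_review): demo before design_review ✓
(demo, handoff): demo before handoff ✓
(demo, ingest): demo before ingest ✓
(demo, load_test): demo before load_test ✓
(demo, qa_pass): demo before qa_pass ✓
(demo, rehearsal): demo before rehearsal ✓
(demo, retro): demo before retro ✓
(design_review, backup): design_review before backup ✓
(design_review, build): design_review before build ✓
(design_review, compaction): design_review before compaction ✓
(design_review, handoff): design_review before handoff ✓
(design_review, ingest): design_review before ingest ✓
(design_review, load_test): design_review before load_test ✓
(design_review, qa_pass): design_review before qa_pass ✓
(design_review, rehearsal): design_review before rehearsal ✓
(design_review, retro): design_review before retro ✓
(handoff, backup): handoff before backup ✓
(handoff, build): handoff before build ✓
... plus 11 further pairs not listed.
Count: 35.

35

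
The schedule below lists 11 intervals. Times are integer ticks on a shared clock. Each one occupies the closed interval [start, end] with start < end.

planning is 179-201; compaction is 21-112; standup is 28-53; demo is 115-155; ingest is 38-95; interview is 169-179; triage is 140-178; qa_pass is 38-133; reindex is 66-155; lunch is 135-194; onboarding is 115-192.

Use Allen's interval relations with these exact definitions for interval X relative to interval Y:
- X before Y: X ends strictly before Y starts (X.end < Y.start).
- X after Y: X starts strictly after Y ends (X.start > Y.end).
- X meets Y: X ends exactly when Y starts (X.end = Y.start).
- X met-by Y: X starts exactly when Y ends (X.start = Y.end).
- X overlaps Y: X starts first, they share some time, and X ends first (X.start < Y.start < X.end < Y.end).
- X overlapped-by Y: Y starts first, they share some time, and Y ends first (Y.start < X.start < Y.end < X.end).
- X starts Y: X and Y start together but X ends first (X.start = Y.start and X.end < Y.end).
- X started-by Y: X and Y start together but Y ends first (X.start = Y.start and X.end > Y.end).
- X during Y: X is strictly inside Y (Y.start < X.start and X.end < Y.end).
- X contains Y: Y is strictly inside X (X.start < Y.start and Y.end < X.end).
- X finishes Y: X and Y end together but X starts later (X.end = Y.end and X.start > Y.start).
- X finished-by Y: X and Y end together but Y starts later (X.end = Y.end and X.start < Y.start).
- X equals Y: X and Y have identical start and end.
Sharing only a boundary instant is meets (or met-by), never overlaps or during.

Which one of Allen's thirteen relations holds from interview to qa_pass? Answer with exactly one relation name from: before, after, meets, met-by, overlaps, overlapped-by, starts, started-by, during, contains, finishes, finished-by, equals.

interview = [169, 179]; qa_pass = [38, 133].
Compare endpoints: interview.start > qa_pass.start, interview.start > qa_pass.end, interview.end > qa_pass.start, interview.end > qa_pass.end.
That pattern is 'after'.

after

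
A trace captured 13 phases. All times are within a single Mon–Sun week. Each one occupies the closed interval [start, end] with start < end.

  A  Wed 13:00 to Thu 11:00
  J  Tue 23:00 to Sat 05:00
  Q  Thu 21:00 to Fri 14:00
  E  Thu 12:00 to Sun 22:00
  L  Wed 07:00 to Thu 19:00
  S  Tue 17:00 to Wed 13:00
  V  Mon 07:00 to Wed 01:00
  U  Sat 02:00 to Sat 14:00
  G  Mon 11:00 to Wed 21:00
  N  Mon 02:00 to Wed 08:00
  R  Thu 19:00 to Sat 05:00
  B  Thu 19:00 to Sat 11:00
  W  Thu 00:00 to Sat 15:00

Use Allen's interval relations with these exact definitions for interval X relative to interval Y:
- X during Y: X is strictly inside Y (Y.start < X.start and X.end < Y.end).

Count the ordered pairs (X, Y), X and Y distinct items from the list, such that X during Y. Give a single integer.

16

Checking all 156 ordered pairs for relation 'during'; matching pairs in alphabetical order:
(A, J): A during J ✓
(A, L): A during L ✓
(B, E): B during E ✓
(B, W): B during W ✓
(L, J): L during J ✓
(Q, B): Q during B ✓
(Q, E): Q during E ✓
(Q, J): Q during J ✓
(Q, R): Q during R ✓
(Q, W): Q during W ✓
(R, E): R during E ✓
(R, W): R during W ✓
(S, G): S during G ✓
(U, E): U during E ✓
(U, W): U during W ✓
(V, N): V during N ✓
Count: 16.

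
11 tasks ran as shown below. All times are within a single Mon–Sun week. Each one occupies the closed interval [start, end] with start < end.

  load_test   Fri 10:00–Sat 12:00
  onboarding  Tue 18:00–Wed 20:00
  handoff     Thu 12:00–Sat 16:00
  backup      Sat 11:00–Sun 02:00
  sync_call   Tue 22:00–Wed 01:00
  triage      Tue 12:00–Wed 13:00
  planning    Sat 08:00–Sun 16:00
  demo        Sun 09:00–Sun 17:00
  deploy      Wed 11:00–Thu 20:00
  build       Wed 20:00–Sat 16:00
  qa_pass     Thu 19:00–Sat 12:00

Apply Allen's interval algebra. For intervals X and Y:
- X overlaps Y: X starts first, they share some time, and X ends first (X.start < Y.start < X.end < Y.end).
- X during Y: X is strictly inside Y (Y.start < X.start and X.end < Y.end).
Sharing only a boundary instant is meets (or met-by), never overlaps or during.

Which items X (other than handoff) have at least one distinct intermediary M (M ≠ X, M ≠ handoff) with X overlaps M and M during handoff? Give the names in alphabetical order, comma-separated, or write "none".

Target handoff = [Thu 12:00, Sat 16:00].
Intermediaries M with M during handoff: load_test, qa_pass.
Via load_test — items with X overlaps load_test: none.
Via qa_pass — items with X overlaps qa_pass: deploy.
Union: deploy.

deploy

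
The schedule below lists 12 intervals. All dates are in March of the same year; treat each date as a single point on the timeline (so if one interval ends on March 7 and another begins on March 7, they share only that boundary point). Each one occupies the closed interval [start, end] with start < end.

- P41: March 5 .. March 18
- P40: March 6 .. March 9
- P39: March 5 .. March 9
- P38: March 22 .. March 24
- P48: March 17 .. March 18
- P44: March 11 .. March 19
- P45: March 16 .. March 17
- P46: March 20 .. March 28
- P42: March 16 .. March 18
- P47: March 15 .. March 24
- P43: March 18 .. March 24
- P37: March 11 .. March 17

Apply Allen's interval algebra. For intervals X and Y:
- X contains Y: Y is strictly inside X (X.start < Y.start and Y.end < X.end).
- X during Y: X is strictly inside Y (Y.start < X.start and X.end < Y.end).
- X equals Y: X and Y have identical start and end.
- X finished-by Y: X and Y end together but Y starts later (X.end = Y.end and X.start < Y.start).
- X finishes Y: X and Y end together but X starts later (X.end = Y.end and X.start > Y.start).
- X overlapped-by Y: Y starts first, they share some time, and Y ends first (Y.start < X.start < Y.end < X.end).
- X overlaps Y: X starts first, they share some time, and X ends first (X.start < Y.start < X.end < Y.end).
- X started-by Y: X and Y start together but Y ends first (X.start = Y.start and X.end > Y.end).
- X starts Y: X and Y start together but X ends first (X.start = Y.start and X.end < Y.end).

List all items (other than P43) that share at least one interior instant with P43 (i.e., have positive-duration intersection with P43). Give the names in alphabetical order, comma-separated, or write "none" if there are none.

Target P43 = [March 18, March 24].
P37 [March 11, March 17] → before → no.
P38 [March 22, March 24] → finishes → yes.
P39 [March 5, March 9] → before → no.
P40 [March 6, March 9] → before → no.
P41 [March 5, March 18] → meets → no.
P42 [March 16, March 18] → meets → no.
P44 [March 11, March 19] → overlaps → yes.
P45 [March 16, March 17] → before → no.
P46 [March 20, March 28] → overlapped-by → yes.
P47 [March 15, March 24] → finished-by → yes.
P48 [March 17, March 18] → meets → no.
Result: P38, P44, P46, P47.

P38, P44, P46, P47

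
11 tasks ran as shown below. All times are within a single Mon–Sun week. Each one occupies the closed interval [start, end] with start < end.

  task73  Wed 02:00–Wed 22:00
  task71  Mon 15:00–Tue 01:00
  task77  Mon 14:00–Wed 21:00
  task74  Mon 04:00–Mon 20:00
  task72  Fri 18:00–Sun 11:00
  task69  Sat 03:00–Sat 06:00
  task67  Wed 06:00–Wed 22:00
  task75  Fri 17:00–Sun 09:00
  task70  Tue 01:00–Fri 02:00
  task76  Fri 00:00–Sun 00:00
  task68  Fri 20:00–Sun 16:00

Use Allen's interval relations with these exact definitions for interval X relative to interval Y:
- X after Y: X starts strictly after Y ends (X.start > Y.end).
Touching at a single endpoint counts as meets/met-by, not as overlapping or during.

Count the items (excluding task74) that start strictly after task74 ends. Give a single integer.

8

Target task74 = [Mon 04:00, Mon 20:00].
task67 [Wed 06:00, Wed 22:00] → after → counts.
task68 [Fri 20:00, Sun 16:00] → after → counts.
task69 [Sat 03:00, Sat 06:00] → after → counts.
task70 [Tue 01:00, Fri 02:00] → after → counts.
task71 [Mon 15:00, Tue 01:00] → overlapped-by → no.
task72 [Fri 18:00, Sun 11:00] → after → counts.
task73 [Wed 02:00, Wed 22:00] → after → counts.
task75 [Fri 17:00, Sun 09:00] → after → counts.
task76 [Fri 00:00, Sun 00:00] → after → counts.
task77 [Mon 14:00, Wed 21:00] → overlapped-by → no.
Total: 8.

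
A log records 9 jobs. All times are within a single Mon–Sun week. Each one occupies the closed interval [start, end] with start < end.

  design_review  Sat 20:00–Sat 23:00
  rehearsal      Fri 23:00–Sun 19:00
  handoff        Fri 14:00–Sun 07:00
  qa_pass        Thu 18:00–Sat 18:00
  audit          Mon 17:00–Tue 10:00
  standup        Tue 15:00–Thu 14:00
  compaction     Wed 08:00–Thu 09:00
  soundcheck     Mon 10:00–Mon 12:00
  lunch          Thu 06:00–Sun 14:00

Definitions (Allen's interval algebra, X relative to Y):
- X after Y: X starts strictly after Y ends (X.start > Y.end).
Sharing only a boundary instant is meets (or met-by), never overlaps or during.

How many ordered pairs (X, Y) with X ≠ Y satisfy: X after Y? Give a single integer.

24

Checking all 72 ordered pairs for relation 'after'; matching pairs in alphabetical order:
(audit, soundcheck): audit after soundcheck ✓
(compaction, audit): compaction after audit ✓
(compaction, soundcheck): compaction after soundcheck ✓
(design_review, audit): design_review after audit ✓
(design_review, compaction): design_review after compaction ✓
(design_review, qa_pass): design_review after qa_pass ✓
(design_review, soundcheck): design_review after soundcheck ✓
(design_review, standup): design_review after standup ✓
(handoff, audit): handoff after audit ✓
(handoff, compaction): handoff after compaction ✓
(handoff, soundcheck): handoff after soundcheck ✓
(handoff, standup): handoff after standup ✓
(lunch, audit): lunch after audit ✓
(lunch, soundcheck): lunch after soundcheck ✓
(qa_pass, audit): qa_pass after audit ✓
(qa_pass, compaction): qa_pass after compaction ✓
(qa_pass, soundcheck): qa_pass after soundcheck ✓
(qa_pass, standup): qa_pass after standup ✓
(rehearsal, audit): rehearsal after audit ✓
(rehearsal, compaction): rehearsal after compaction ✓
(rehearsal, soundcheck): rehearsal after soundcheck ✓
(rehearsal, standup): rehearsal after standup ✓
(standup, audit): standup after audit ✓
(standup, soundcheck): standup after soundcheck ✓
Count: 24.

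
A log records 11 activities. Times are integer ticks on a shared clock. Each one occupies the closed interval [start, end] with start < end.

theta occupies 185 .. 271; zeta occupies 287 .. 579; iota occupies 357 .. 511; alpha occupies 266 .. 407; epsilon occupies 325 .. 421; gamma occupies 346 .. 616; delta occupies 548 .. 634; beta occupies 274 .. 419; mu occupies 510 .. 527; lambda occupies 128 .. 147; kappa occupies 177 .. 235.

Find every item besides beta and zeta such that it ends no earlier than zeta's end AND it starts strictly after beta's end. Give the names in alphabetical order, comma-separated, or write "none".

Conditions: its end is no earlier than zeta's end (X.end >= 579) AND its start is strictly after beta's end (X.start > 419).
alpha: end 407 >= 579? ✗; start 266 > 419? ✗ → no.
delta: end 634 >= 579? ✓; start 548 > 419? ✓ → yes.
epsilon: end 421 >= 579? ✗; start 325 > 419? ✗ → no.
gamma: end 616 >= 579? ✓; start 346 > 419? ✗ → no.
iota: end 511 >= 579? ✗; start 357 > 419? ✗ → no.
kappa: end 235 >= 579? ✗; start 177 > 419? ✗ → no.
lambda: end 147 >= 579? ✗; start 128 > 419? ✗ → no.
mu: end 527 >= 579? ✗; start 510 > 419? ✓ → no.
theta: end 271 >= 579? ✗; start 185 > 419? ✗ → no.
Result: delta.

delta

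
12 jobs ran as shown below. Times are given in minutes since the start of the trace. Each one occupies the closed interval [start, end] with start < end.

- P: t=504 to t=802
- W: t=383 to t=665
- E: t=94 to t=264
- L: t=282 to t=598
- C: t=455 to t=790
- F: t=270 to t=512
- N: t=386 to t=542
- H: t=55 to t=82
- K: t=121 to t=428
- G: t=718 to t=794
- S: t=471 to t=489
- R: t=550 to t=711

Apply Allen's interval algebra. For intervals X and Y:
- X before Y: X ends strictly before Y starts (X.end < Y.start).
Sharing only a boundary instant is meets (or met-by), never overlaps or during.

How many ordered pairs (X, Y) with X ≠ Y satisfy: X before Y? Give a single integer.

Checking all 132 ordered pairs for relation 'before'; matching pairs in alphabetical order:
(E, C): E before C ✓
(E, F): E before F ✓
(E, G): E before G ✓
(E, L): E before L ✓
(E, N): E before N ✓
(E, P): E before P ✓
(E, R): E before R ✓
(E, S): E before S ✓
(E, W): E before W ✓
(F, G): F before G ✓
(F, R): F before R ✓
(H, C): H before C ✓
(H, E): H before E ✓
(H, F): H before F ✓
(H, G): H before G ✓
(H, K): H before K ✓
(H, L): H before L ✓
(H, N): H before N ✓
(H, P): H before P ✓
(H, R): H before R ✓
(H, S): H before S ✓
(H, W): H before W ✓
(K, C): K before C ✓
(K, G): K before G ✓
... plus 11 further pairs not listed.
Count: 35.

35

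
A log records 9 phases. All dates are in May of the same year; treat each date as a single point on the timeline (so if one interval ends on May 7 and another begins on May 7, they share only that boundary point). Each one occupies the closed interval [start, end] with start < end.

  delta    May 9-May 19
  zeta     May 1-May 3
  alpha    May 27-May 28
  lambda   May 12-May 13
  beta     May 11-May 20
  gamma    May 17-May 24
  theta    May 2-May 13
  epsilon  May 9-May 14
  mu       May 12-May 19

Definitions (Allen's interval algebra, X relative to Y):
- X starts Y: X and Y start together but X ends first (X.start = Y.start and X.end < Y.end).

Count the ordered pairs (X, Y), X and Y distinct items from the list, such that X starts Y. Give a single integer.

2

Checking all 72 ordered pairs for relation 'starts'; matching pairs in alphabetical order:
(epsilon, delta): epsilon starts delta ✓
(lambda, mu): lambda starts mu ✓
Count: 2.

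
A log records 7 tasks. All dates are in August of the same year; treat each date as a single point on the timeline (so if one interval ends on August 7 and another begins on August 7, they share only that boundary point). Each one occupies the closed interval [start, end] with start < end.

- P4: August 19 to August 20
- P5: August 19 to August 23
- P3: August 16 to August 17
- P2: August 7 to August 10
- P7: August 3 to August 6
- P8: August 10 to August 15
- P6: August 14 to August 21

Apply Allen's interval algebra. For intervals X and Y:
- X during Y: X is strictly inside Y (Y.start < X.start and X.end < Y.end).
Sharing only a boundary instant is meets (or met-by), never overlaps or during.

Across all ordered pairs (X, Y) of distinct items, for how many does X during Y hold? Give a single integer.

Checking all 42 ordered pairs for relation 'during'; matching pairs in alphabetical order:
(P3, P6): P3 during P6 ✓
(P4, P6): P4 during P6 ✓
Count: 2.

2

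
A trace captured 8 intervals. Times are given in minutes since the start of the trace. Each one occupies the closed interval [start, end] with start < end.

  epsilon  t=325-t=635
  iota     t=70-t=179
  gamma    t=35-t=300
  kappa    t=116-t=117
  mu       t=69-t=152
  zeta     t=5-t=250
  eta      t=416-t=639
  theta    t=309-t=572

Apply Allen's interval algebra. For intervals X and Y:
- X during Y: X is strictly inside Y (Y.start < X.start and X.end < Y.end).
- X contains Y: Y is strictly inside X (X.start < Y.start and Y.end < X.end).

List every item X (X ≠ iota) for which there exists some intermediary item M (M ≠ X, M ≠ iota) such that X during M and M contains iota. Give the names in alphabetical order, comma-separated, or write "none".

Target iota = [t=70, t=179].
Intermediaries M with M contains iota: gamma, zeta.
Via gamma — items with X during gamma: kappa, mu.
Via zeta — items with X during zeta: kappa, mu.
Union: kappa, mu.

kappa, mu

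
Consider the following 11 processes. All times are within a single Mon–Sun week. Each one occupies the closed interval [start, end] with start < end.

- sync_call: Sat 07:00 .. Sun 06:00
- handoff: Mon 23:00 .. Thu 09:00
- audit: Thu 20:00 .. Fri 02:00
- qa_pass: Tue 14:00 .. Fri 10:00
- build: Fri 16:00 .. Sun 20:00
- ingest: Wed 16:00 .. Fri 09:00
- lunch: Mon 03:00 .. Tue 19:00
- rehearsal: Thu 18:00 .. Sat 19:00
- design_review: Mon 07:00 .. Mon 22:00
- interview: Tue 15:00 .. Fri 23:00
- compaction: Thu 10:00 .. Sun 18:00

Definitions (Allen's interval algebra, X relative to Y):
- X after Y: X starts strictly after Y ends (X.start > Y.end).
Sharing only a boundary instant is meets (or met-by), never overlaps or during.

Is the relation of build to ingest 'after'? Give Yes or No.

Yes

build = [Fri 16:00, Sun 20:00], ingest = [Wed 16:00, Fri 09:00].
Actual relation of build to ingest: after.
Asked whether 'after' holds → Yes.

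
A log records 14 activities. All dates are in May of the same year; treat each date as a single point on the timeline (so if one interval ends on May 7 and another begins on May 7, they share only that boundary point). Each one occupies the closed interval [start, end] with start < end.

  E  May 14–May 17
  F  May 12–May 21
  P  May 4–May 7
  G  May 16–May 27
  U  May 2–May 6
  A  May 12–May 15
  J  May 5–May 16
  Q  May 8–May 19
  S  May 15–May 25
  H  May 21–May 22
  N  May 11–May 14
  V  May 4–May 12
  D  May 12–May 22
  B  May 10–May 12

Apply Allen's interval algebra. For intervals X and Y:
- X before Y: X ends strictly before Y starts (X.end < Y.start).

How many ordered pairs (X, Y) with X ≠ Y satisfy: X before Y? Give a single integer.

36

Checking all 182 ordered pairs for relation 'before'; matching pairs in alphabetical order:
(A, G): A before G ✓
(A, H): A before H ✓
(B, E): B before E ✓
(B, G): B before G ✓
(B, H): B before H ✓
(B, S): B before S ✓
(E, H): E before H ✓
(J, H): J before H ✓
(N, G): N before G ✓
(N, H): N before H ✓
(N, S): N before S ✓
(P, A): P before A ✓
(P, B): P before B ✓
(P, D): P before D ✓
(P, E): P before E ✓
(P, F): P before F ✓
(P, G): P before G ✓
(P, H): P before H ✓
(P, N): P before N ✓
(P, Q): P before Q ✓
(P, S): P before S ✓
(Q, H): Q before H ✓
(U, A): U before A ✓
(U, B): U before B ✓
... plus 12 further pairs not listed.
Count: 36.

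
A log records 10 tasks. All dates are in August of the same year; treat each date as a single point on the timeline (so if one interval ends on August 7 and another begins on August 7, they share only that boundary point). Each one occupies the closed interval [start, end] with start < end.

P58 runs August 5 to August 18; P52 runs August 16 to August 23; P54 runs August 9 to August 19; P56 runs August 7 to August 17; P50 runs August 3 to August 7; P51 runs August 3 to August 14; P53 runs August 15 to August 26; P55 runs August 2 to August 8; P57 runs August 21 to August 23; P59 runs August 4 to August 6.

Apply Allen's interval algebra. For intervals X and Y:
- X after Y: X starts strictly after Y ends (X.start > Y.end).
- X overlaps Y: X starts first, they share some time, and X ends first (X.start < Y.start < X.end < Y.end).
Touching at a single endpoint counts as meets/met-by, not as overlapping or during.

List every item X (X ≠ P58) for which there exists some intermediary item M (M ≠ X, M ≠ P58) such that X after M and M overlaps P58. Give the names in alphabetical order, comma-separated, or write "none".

Target P58 = [August 5, August 18].
Intermediaries M with M overlaps P58: P50, P51, P55, P59.
Via P50 — items with X after P50: P52, P53, P54, P57.
Via P51 — items with X after P51: P52, P53, P57.
Via P55 — items with X after P55: P52, P53, P54, P57.
Via P59 — items with X after P59: P52, P53, P54, P56, P57.
Union: P52, P53, P54, P56, P57.

P52, P53, P54, P56, P57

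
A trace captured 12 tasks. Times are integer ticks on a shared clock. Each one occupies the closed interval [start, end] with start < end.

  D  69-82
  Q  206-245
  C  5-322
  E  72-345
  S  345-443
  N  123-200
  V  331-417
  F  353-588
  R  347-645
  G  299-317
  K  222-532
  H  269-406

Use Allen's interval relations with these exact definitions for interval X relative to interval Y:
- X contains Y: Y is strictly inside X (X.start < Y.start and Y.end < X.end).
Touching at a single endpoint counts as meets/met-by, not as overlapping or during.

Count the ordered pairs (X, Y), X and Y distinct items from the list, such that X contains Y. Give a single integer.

Checking all 132 ordered pairs for relation 'contains'; matching pairs in alphabetical order:
(C, D): C contains D ✓
(C, G): C contains G ✓
(C, N): C contains N ✓
(C, Q): C contains Q ✓
(E, G): E contains G ✓
(E, N): E contains N ✓
(E, Q): E contains Q ✓
(H, G): H contains G ✓
(K, G): K contains G ✓
(K, H): K contains H ✓
(K, S): K contains S ✓
(K, V): K contains V ✓
(R, F): R contains F ✓
Count: 13.

13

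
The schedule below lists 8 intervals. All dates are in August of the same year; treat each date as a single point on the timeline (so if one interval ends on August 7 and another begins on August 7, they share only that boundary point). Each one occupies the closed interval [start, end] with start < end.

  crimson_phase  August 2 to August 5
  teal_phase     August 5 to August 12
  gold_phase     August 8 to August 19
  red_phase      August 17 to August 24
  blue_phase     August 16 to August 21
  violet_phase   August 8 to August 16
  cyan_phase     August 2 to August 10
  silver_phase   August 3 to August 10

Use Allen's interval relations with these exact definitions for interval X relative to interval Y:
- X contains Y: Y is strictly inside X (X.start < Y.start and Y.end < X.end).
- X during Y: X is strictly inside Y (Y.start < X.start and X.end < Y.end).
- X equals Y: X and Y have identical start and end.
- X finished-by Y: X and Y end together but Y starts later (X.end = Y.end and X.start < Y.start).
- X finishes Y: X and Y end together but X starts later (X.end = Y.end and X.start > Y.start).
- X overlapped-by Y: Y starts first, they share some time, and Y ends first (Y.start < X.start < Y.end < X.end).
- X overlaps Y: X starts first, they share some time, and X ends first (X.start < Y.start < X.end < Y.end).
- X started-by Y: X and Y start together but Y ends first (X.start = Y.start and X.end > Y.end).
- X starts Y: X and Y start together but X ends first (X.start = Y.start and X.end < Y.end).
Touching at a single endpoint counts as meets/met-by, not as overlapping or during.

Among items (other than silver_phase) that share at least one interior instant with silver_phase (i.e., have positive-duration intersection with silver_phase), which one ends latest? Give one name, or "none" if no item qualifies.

Target silver_phase = [August 3, August 10].
blue_phase [August 16, August 21] → after → excluded.
crimson_phase [August 2, August 5] → overlaps → candidate.
cyan_phase [August 2, August 10] → finished-by → candidate.
gold_phase [August 8, August 19] → overlapped-by → candidate.
red_phase [August 17, August 24] → after → excluded.
teal_phase [August 5, August 12] → overlapped-by → candidate.
violet_phase [August 8, August 16] → overlapped-by → candidate.
Among candidates, latest end is August 19 → gold_phase.

gold_phase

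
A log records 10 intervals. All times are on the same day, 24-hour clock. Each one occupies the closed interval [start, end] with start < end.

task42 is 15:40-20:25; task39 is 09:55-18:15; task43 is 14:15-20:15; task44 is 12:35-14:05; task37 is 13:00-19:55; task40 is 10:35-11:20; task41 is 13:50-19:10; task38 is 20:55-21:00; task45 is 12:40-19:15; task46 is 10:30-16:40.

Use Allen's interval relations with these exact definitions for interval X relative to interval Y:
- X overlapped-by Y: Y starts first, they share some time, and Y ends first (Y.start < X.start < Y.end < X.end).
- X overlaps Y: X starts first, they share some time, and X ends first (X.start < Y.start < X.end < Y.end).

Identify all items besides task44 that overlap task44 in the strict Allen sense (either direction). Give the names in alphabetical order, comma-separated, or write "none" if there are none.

Target task44 = [12:35, 14:05].
task37 [13:00, 19:55] → overlapped-by → yes.
task38 [20:55, 21:00] → after → no.
task39 [09:55, 18:15] → contains → no.
task40 [10:35, 11:20] → before → no.
task41 [13:50, 19:10] → overlapped-by → yes.
task42 [15:40, 20:25] → after → no.
task43 [14:15, 20:15] → after → no.
task45 [12:40, 19:15] → overlapped-by → yes.
task46 [10:30, 16:40] → contains → no.
Result: task37, task41, task45.

task37, task41, task45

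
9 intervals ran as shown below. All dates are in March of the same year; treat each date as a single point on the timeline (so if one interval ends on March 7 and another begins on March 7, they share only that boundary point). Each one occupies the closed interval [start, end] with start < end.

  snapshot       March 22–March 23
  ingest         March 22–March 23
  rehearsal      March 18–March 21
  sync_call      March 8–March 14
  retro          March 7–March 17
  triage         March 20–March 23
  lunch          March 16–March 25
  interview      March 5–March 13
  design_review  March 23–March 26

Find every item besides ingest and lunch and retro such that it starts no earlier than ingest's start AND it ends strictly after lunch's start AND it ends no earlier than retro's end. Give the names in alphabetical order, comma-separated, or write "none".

design_review, snapshot

Conditions: its start is no earlier than ingest's start (X.start >= March 22) AND its end is strictly after lunch's start (X.end > March 16) AND its end is no earlier than retro's end (X.end >= March 17).
design_review: start March 23 >= March 22? ✓; end March 26 > March 16? ✓; end March 26 >= March 17? ✓ → yes.
interview: start March 5 >= March 22? ✗; end March 13 > March 16? ✗; end March 13 >= March 17? ✗ → no.
rehearsal: start March 18 >= March 22? ✗; end March 21 > March 16? ✓; end March 21 >= March 17? ✓ → no.
snapshot: start March 22 >= March 22? ✓; end March 23 > March 16? ✓; end March 23 >= March 17? ✓ → yes.
sync_call: start March 8 >= March 22? ✗; end March 14 > March 16? ✗; end March 14 >= March 17? ✗ → no.
triage: start March 20 >= March 22? ✗; end March 23 > March 16? ✓; end March 23 >= March 17? ✓ → no.
Result: design_review, snapshot.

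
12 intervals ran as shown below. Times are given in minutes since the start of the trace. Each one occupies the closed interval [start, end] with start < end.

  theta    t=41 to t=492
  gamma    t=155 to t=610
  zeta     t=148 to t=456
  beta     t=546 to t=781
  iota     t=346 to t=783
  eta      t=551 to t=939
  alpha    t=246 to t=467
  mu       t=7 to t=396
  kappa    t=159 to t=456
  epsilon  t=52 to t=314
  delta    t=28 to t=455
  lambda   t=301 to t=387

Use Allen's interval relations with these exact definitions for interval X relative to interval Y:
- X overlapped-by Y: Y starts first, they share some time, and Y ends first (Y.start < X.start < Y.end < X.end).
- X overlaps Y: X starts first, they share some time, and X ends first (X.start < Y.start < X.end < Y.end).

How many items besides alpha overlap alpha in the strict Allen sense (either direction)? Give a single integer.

6

Target alpha = [t=246, t=467].
beta [t=546, t=781] → after → no.
delta [t=28, t=455] → overlaps → counts.
epsilon [t=52, t=314] → overlaps → counts.
eta [t=551, t=939] → after → no.
gamma [t=155, t=610] → contains → no.
iota [t=346, t=783] → overlapped-by → counts.
kappa [t=159, t=456] → overlaps → counts.
lambda [t=301, t=387] → during → no.
mu [t=7, t=396] → overlaps → counts.
theta [t=41, t=492] → contains → no.
zeta [t=148, t=456] → overlaps → counts.
Total: 6.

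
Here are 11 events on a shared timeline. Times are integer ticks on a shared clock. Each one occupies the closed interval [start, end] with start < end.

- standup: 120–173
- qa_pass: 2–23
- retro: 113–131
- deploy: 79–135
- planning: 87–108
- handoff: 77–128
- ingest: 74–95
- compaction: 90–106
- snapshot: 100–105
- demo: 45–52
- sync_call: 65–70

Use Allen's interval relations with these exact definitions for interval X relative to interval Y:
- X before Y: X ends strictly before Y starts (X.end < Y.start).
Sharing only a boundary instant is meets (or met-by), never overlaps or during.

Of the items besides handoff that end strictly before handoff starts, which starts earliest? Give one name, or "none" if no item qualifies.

Target handoff = [77, 128].
compaction [90, 106] → during → excluded.
demo [45, 52] → before → candidate.
deploy [79, 135] → overlapped-by → excluded.
ingest [74, 95] → overlaps → excluded.
planning [87, 108] → during → excluded.
qa_pass [2, 23] → before → candidate.
retro [113, 131] → overlapped-by → excluded.
snapshot [100, 105] → during → excluded.
standup [120, 173] → overlapped-by → excluded.
sync_call [65, 70] → before → candidate.
Among candidates, earliest start is 2 → qa_pass.

qa_pass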